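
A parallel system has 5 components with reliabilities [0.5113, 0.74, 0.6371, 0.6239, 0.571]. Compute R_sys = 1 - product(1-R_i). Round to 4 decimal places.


Components: [0.5113, 0.74, 0.6371, 0.6239, 0.571]
(1 - 0.5113) = 0.4887, running product = 0.4887
(1 - 0.74) = 0.26, running product = 0.1271
(1 - 0.6371) = 0.3629, running product = 0.0461
(1 - 0.6239) = 0.3761, running product = 0.0173
(1 - 0.571) = 0.429, running product = 0.0074
Product of (1-R_i) = 0.0074
R_sys = 1 - 0.0074 = 0.9926

0.9926


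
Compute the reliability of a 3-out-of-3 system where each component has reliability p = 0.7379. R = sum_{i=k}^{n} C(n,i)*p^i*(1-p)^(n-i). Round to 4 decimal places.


k = 3, n = 3, p = 0.7379
i=3: C(3,3)=1 * 0.7379^3 * 0.2621^0 = 0.4018
R = sum of terms = 0.4018

0.4018


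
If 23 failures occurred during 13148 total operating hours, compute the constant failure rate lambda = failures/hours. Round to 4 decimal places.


failures = 23
total_hours = 13148
lambda = 23 / 13148
lambda = 0.0017

0.0017


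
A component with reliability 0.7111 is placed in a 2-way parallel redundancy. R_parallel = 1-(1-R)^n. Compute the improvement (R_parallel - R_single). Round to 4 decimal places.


R_single = 0.7111, n = 2
1 - R_single = 0.2889
(1 - R_single)^n = 0.2889^2 = 0.0835
R_parallel = 1 - 0.0835 = 0.9165
Improvement = 0.9165 - 0.7111
Improvement = 0.2054

0.2054


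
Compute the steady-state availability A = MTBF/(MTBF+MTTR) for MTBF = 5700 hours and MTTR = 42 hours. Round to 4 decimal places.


MTBF = 5700
MTTR = 42
MTBF + MTTR = 5742
A = 5700 / 5742
A = 0.9927

0.9927


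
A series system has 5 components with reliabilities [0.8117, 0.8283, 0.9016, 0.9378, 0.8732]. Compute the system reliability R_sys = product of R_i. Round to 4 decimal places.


Components: [0.8117, 0.8283, 0.9016, 0.9378, 0.8732]
After component 1 (R=0.8117): product = 0.8117
After component 2 (R=0.8283): product = 0.6723
After component 3 (R=0.9016): product = 0.6062
After component 4 (R=0.9378): product = 0.5685
After component 5 (R=0.8732): product = 0.4964
R_sys = 0.4964

0.4964


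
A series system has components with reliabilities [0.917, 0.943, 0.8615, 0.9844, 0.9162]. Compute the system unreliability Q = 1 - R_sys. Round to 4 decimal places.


Components: [0.917, 0.943, 0.8615, 0.9844, 0.9162]
After component 1: product = 0.917
After component 2: product = 0.8647
After component 3: product = 0.745
After component 4: product = 0.7333
After component 5: product = 0.6719
R_sys = 0.6719
Q = 1 - 0.6719 = 0.3281

0.3281


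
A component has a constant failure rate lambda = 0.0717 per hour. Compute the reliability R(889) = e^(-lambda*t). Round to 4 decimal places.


lambda = 0.0717
t = 889
lambda * t = 63.7413
R(t) = e^(-63.7413)
R(t) = 0.0

0.0


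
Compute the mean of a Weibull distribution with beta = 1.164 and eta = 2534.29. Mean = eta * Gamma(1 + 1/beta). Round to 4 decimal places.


beta = 1.164, eta = 2534.29
1/beta = 0.8591
1 + 1/beta = 1.8591
Gamma(1.8591) = 0.9484
Mean = 2534.29 * 0.9484
Mean = 2403.5437

2403.5437


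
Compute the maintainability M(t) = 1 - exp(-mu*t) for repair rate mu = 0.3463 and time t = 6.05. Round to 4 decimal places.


mu = 0.3463, t = 6.05
mu * t = 0.3463 * 6.05 = 2.0951
exp(-2.0951) = 0.1231
M(t) = 1 - 0.1231
M(t) = 0.8769

0.8769


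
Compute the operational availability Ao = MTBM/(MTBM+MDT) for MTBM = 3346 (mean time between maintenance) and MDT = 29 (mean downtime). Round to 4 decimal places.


MTBM = 3346
MDT = 29
MTBM + MDT = 3375
Ao = 3346 / 3375
Ao = 0.9914

0.9914


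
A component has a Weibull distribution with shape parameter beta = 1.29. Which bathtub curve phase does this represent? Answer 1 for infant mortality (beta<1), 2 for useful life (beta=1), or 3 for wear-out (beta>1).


beta = 1.29
Compare beta to 1:
beta < 1 => infant mortality (phase 1)
beta = 1 => useful life (phase 2)
beta > 1 => wear-out (phase 3)
Since beta = 1.29, this is wear-out (increasing failure rate)
Phase = 3

3


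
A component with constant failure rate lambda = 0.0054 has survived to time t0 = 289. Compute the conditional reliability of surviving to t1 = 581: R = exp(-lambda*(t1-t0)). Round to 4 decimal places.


lambda = 0.0054
t0 = 289, t1 = 581
t1 - t0 = 292
lambda * (t1-t0) = 0.0054 * 292 = 1.5768
R = exp(-1.5768)
R = 0.2066

0.2066


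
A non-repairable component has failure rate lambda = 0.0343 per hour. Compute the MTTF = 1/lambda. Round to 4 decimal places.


lambda = 0.0343
MTTF = 1 / 0.0343
MTTF = 29.1545

29.1545


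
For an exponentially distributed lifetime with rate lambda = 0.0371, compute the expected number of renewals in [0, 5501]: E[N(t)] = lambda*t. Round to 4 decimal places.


lambda = 0.0371
t = 5501
E[N(t)] = lambda * t
E[N(t)] = 0.0371 * 5501
E[N(t)] = 204.0871

204.0871


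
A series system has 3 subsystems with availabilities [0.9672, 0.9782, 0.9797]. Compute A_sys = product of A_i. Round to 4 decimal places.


Subsystems: [0.9672, 0.9782, 0.9797]
After subsystem 1 (A=0.9672): product = 0.9672
After subsystem 2 (A=0.9782): product = 0.9461
After subsystem 3 (A=0.9797): product = 0.9269
A_sys = 0.9269

0.9269


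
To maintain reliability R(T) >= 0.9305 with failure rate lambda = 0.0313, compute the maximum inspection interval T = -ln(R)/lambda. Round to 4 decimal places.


R_target = 0.9305
lambda = 0.0313
-ln(0.9305) = 0.072
T = 0.072 / 0.0313
T = 2.3014

2.3014


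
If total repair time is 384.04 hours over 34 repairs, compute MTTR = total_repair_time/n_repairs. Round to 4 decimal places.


total_repair_time = 384.04
n_repairs = 34
MTTR = 384.04 / 34
MTTR = 11.2953

11.2953


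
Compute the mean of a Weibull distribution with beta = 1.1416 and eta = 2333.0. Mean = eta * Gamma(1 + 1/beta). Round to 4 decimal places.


beta = 1.1416, eta = 2333.0
1/beta = 0.876
1 + 1/beta = 1.876
Gamma(1.876) = 0.9538
Mean = 2333.0 * 0.9538
Mean = 2225.1162

2225.1162


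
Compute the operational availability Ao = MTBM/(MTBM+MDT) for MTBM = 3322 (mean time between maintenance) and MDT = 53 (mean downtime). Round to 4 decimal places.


MTBM = 3322
MDT = 53
MTBM + MDT = 3375
Ao = 3322 / 3375
Ao = 0.9843

0.9843


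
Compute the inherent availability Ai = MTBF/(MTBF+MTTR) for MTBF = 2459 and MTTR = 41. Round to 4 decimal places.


MTBF = 2459
MTTR = 41
MTBF + MTTR = 2500
Ai = 2459 / 2500
Ai = 0.9836

0.9836


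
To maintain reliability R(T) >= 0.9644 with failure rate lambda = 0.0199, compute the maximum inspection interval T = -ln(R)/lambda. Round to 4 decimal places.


R_target = 0.9644
lambda = 0.0199
-ln(0.9644) = 0.0362
T = 0.0362 / 0.0199
T = 1.8216

1.8216


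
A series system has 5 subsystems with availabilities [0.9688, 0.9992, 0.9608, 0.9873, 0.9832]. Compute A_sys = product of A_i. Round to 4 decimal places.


Subsystems: [0.9688, 0.9992, 0.9608, 0.9873, 0.9832]
After subsystem 1 (A=0.9688): product = 0.9688
After subsystem 2 (A=0.9992): product = 0.968
After subsystem 3 (A=0.9608): product = 0.9301
After subsystem 4 (A=0.9873): product = 0.9183
After subsystem 5 (A=0.9832): product = 0.9028
A_sys = 0.9028

0.9028


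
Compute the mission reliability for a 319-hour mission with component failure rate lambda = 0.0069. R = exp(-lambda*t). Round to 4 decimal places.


lambda = 0.0069
mission_time = 319
lambda * t = 0.0069 * 319 = 2.2011
R = exp(-2.2011)
R = 0.1107

0.1107


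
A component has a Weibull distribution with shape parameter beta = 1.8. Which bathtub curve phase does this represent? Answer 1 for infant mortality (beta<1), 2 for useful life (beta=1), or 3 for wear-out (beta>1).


beta = 1.8
Compare beta to 1:
beta < 1 => infant mortality (phase 1)
beta = 1 => useful life (phase 2)
beta > 1 => wear-out (phase 3)
Since beta = 1.8, this is wear-out (increasing failure rate)
Phase = 3

3


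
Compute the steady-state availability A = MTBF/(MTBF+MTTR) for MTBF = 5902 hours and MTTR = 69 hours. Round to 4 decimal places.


MTBF = 5902
MTTR = 69
MTBF + MTTR = 5971
A = 5902 / 5971
A = 0.9884

0.9884


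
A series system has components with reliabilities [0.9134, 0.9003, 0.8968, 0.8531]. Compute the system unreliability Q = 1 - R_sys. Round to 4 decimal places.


Components: [0.9134, 0.9003, 0.8968, 0.8531]
After component 1: product = 0.9134
After component 2: product = 0.8223
After component 3: product = 0.7375
After component 4: product = 0.6291
R_sys = 0.6291
Q = 1 - 0.6291 = 0.3709

0.3709


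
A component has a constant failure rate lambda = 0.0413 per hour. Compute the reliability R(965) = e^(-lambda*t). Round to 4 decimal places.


lambda = 0.0413
t = 965
lambda * t = 39.8545
R(t) = e^(-39.8545)
R(t) = 0.0

0.0


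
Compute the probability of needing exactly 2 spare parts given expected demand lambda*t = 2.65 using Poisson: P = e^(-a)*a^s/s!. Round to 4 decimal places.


a = 2.65, s = 2
e^(-a) = e^(-2.65) = 0.0707
a^s = 2.65^2 = 7.0225
s! = 2
P = 0.0707 * 7.0225 / 2
P = 0.2481

0.2481


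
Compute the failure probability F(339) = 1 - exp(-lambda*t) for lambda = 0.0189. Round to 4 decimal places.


lambda = 0.0189, t = 339
lambda * t = 6.4071
exp(-6.4071) = 0.0016
F(t) = 1 - 0.0016
F(t) = 0.9984

0.9984


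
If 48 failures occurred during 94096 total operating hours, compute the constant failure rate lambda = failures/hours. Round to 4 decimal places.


failures = 48
total_hours = 94096
lambda = 48 / 94096
lambda = 0.0005

0.0005


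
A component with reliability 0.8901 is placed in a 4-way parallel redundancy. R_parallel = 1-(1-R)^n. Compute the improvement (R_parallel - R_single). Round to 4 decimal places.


R_single = 0.8901, n = 4
1 - R_single = 0.1099
(1 - R_single)^n = 0.1099^4 = 0.0001
R_parallel = 1 - 0.0001 = 0.9999
Improvement = 0.9999 - 0.8901
Improvement = 0.1098

0.1098


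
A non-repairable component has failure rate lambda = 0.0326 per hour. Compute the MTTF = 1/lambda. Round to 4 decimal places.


lambda = 0.0326
MTTF = 1 / 0.0326
MTTF = 30.6748

30.6748


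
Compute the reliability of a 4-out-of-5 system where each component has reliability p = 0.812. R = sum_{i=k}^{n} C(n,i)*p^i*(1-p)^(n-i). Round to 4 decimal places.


k = 4, n = 5, p = 0.812
i=4: C(5,4)=5 * 0.812^4 * 0.188^1 = 0.4087
i=5: C(5,5)=1 * 0.812^5 * 0.188^0 = 0.353
R = sum of terms = 0.7617

0.7617


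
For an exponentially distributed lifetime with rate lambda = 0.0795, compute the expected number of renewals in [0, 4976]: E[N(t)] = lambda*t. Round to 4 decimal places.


lambda = 0.0795
t = 4976
E[N(t)] = lambda * t
E[N(t)] = 0.0795 * 4976
E[N(t)] = 395.592

395.592


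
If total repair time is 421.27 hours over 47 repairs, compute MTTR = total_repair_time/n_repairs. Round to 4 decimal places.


total_repair_time = 421.27
n_repairs = 47
MTTR = 421.27 / 47
MTTR = 8.9632

8.9632


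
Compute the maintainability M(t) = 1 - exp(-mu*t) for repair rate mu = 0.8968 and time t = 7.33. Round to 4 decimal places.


mu = 0.8968, t = 7.33
mu * t = 0.8968 * 7.33 = 6.5735
exp(-6.5735) = 0.0014
M(t) = 1 - 0.0014
M(t) = 0.9986

0.9986


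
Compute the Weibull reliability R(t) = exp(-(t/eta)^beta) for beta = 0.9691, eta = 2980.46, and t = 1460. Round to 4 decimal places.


beta = 0.9691, eta = 2980.46, t = 1460
t/eta = 1460 / 2980.46 = 0.4899
(t/eta)^beta = 0.4899^0.9691 = 0.5008
R(t) = exp(-0.5008)
R(t) = 0.6061

0.6061


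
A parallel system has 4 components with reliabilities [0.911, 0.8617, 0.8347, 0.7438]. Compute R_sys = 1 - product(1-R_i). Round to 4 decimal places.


Components: [0.911, 0.8617, 0.8347, 0.7438]
(1 - 0.911) = 0.089, running product = 0.089
(1 - 0.8617) = 0.1383, running product = 0.0123
(1 - 0.8347) = 0.1653, running product = 0.002
(1 - 0.7438) = 0.2562, running product = 0.0005
Product of (1-R_i) = 0.0005
R_sys = 1 - 0.0005 = 0.9995

0.9995


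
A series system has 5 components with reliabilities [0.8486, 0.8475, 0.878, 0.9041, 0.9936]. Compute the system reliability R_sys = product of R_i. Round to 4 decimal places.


Components: [0.8486, 0.8475, 0.878, 0.9041, 0.9936]
After component 1 (R=0.8486): product = 0.8486
After component 2 (R=0.8475): product = 0.7192
After component 3 (R=0.878): product = 0.6314
After component 4 (R=0.9041): product = 0.5709
After component 5 (R=0.9936): product = 0.5672
R_sys = 0.5672

0.5672


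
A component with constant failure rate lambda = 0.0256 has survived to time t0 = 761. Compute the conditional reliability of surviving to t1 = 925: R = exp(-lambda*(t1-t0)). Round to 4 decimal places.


lambda = 0.0256
t0 = 761, t1 = 925
t1 - t0 = 164
lambda * (t1-t0) = 0.0256 * 164 = 4.1984
R = exp(-4.1984)
R = 0.015

0.015


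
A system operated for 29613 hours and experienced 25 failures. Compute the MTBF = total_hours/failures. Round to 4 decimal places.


total_hours = 29613
failures = 25
MTBF = 29613 / 25
MTBF = 1184.52

1184.52


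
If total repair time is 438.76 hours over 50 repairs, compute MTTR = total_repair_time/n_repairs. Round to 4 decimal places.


total_repair_time = 438.76
n_repairs = 50
MTTR = 438.76 / 50
MTTR = 8.7752

8.7752


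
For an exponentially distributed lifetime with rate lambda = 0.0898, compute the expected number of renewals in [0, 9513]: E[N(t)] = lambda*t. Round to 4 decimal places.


lambda = 0.0898
t = 9513
E[N(t)] = lambda * t
E[N(t)] = 0.0898 * 9513
E[N(t)] = 854.2674

854.2674


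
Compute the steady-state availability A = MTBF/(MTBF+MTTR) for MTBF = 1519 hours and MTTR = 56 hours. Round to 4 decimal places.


MTBF = 1519
MTTR = 56
MTBF + MTTR = 1575
A = 1519 / 1575
A = 0.9644

0.9644


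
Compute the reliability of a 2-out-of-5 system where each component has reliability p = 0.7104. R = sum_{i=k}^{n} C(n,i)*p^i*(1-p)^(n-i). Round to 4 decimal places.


k = 2, n = 5, p = 0.7104
i=2: C(5,2)=10 * 0.7104^2 * 0.2896^3 = 0.1226
i=3: C(5,3)=10 * 0.7104^3 * 0.2896^2 = 0.3007
i=4: C(5,4)=5 * 0.7104^4 * 0.2896^1 = 0.3688
i=5: C(5,5)=1 * 0.7104^5 * 0.2896^0 = 0.1809
R = sum of terms = 0.973

0.973


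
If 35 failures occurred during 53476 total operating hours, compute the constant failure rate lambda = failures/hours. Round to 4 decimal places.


failures = 35
total_hours = 53476
lambda = 35 / 53476
lambda = 0.0007

0.0007


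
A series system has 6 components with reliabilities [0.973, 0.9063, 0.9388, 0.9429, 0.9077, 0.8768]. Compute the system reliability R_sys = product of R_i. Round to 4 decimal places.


Components: [0.973, 0.9063, 0.9388, 0.9429, 0.9077, 0.8768]
After component 1 (R=0.973): product = 0.973
After component 2 (R=0.9063): product = 0.8818
After component 3 (R=0.9388): product = 0.8279
After component 4 (R=0.9429): product = 0.7806
After component 5 (R=0.9077): product = 0.7085
After component 6 (R=0.8768): product = 0.6213
R_sys = 0.6213

0.6213


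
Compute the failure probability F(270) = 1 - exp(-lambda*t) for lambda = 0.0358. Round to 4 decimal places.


lambda = 0.0358, t = 270
lambda * t = 9.666
exp(-9.666) = 0.0001
F(t) = 1 - 0.0001
F(t) = 0.9999

0.9999


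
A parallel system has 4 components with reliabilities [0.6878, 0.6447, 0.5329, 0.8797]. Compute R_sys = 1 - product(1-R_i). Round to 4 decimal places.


Components: [0.6878, 0.6447, 0.5329, 0.8797]
(1 - 0.6878) = 0.3122, running product = 0.3122
(1 - 0.6447) = 0.3553, running product = 0.1109
(1 - 0.5329) = 0.4671, running product = 0.0518
(1 - 0.8797) = 0.1203, running product = 0.0062
Product of (1-R_i) = 0.0062
R_sys = 1 - 0.0062 = 0.9938

0.9938


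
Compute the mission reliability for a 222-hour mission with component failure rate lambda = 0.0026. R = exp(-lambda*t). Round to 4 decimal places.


lambda = 0.0026
mission_time = 222
lambda * t = 0.0026 * 222 = 0.5772
R = exp(-0.5772)
R = 0.5615

0.5615


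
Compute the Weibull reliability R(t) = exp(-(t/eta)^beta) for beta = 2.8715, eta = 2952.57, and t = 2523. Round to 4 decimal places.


beta = 2.8715, eta = 2952.57, t = 2523
t/eta = 2523 / 2952.57 = 0.8545
(t/eta)^beta = 0.8545^2.8715 = 0.6367
R(t) = exp(-0.6367)
R(t) = 0.529

0.529


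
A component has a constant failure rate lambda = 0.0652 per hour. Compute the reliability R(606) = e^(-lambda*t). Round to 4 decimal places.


lambda = 0.0652
t = 606
lambda * t = 39.5112
R(t) = e^(-39.5112)
R(t) = 0.0

0.0


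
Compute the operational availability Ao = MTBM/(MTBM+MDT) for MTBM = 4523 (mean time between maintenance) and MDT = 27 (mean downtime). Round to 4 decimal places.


MTBM = 4523
MDT = 27
MTBM + MDT = 4550
Ao = 4523 / 4550
Ao = 0.9941

0.9941


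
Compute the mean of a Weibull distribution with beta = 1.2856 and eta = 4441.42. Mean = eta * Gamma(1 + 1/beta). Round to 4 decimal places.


beta = 1.2856, eta = 4441.42
1/beta = 0.7778
1 + 1/beta = 1.7778
Gamma(1.7778) = 0.9257
Mean = 4441.42 * 0.9257
Mean = 4111.3795

4111.3795


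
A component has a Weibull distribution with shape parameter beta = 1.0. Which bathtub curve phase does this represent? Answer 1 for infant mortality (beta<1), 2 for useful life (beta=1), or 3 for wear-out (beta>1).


beta = 1.0
Compare beta to 1:
beta < 1 => infant mortality (phase 1)
beta = 1 => useful life (phase 2)
beta > 1 => wear-out (phase 3)
Since beta = 1.0, this is useful life (constant failure rate)
Phase = 2

2


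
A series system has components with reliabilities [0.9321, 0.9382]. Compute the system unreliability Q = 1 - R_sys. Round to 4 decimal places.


Components: [0.9321, 0.9382]
After component 1: product = 0.9321
After component 2: product = 0.8745
R_sys = 0.8745
Q = 1 - 0.8745 = 0.1255

0.1255


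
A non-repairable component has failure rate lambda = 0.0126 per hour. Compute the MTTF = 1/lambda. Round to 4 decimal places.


lambda = 0.0126
MTTF = 1 / 0.0126
MTTF = 79.3651

79.3651


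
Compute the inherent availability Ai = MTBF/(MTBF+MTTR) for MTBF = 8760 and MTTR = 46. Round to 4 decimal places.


MTBF = 8760
MTTR = 46
MTBF + MTTR = 8806
Ai = 8760 / 8806
Ai = 0.9948

0.9948


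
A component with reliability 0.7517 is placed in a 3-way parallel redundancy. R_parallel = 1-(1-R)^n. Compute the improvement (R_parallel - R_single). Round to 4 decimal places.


R_single = 0.7517, n = 3
1 - R_single = 0.2483
(1 - R_single)^n = 0.2483^3 = 0.0153
R_parallel = 1 - 0.0153 = 0.9847
Improvement = 0.9847 - 0.7517
Improvement = 0.233

0.233


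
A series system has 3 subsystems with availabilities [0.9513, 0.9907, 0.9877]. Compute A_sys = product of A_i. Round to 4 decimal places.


Subsystems: [0.9513, 0.9907, 0.9877]
After subsystem 1 (A=0.9513): product = 0.9513
After subsystem 2 (A=0.9907): product = 0.9425
After subsystem 3 (A=0.9877): product = 0.9309
A_sys = 0.9309

0.9309


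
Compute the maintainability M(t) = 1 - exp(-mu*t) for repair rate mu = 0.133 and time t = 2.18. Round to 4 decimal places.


mu = 0.133, t = 2.18
mu * t = 0.133 * 2.18 = 0.2899
exp(-0.2899) = 0.7483
M(t) = 1 - 0.7483
M(t) = 0.2517

0.2517


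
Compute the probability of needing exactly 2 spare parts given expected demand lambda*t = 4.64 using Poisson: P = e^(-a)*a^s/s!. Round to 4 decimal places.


a = 4.64, s = 2
e^(-a) = e^(-4.64) = 0.0097
a^s = 4.64^2 = 21.5296
s! = 2
P = 0.0097 * 21.5296 / 2
P = 0.104

0.104


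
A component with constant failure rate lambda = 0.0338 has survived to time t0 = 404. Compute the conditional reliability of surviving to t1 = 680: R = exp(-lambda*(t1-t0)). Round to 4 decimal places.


lambda = 0.0338
t0 = 404, t1 = 680
t1 - t0 = 276
lambda * (t1-t0) = 0.0338 * 276 = 9.3288
R = exp(-9.3288)
R = 0.0001

0.0001


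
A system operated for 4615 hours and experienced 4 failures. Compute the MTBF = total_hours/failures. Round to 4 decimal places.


total_hours = 4615
failures = 4
MTBF = 4615 / 4
MTBF = 1153.75

1153.75


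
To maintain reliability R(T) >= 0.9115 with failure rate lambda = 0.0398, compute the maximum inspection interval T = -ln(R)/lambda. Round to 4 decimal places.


R_target = 0.9115
lambda = 0.0398
-ln(0.9115) = 0.0927
T = 0.0927 / 0.0398
T = 2.3282

2.3282


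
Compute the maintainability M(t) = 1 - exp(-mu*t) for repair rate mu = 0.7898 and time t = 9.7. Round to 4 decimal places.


mu = 0.7898, t = 9.7
mu * t = 0.7898 * 9.7 = 7.6611
exp(-7.6611) = 0.0005
M(t) = 1 - 0.0005
M(t) = 0.9995

0.9995


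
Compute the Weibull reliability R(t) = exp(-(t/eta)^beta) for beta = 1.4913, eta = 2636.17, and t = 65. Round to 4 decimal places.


beta = 1.4913, eta = 2636.17, t = 65
t/eta = 65 / 2636.17 = 0.0247
(t/eta)^beta = 0.0247^1.4913 = 0.004
R(t) = exp(-0.004)
R(t) = 0.996

0.996


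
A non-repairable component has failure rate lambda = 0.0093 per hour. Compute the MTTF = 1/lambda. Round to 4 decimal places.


lambda = 0.0093
MTTF = 1 / 0.0093
MTTF = 107.5269

107.5269


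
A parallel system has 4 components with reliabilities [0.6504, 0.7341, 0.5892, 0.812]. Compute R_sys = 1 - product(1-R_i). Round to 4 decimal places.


Components: [0.6504, 0.7341, 0.5892, 0.812]
(1 - 0.6504) = 0.3496, running product = 0.3496
(1 - 0.7341) = 0.2659, running product = 0.093
(1 - 0.5892) = 0.4108, running product = 0.0382
(1 - 0.812) = 0.188, running product = 0.0072
Product of (1-R_i) = 0.0072
R_sys = 1 - 0.0072 = 0.9928

0.9928


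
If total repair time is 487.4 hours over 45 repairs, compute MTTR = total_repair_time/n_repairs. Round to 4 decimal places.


total_repair_time = 487.4
n_repairs = 45
MTTR = 487.4 / 45
MTTR = 10.8311

10.8311


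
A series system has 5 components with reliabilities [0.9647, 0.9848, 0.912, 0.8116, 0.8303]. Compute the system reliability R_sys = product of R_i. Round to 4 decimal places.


Components: [0.9647, 0.9848, 0.912, 0.8116, 0.8303]
After component 1 (R=0.9647): product = 0.9647
After component 2 (R=0.9848): product = 0.95
After component 3 (R=0.912): product = 0.8664
After component 4 (R=0.8116): product = 0.7032
After component 5 (R=0.8303): product = 0.5839
R_sys = 0.5839

0.5839


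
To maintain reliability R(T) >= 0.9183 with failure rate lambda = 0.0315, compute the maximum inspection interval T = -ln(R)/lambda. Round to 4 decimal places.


R_target = 0.9183
lambda = 0.0315
-ln(0.9183) = 0.0852
T = 0.0852 / 0.0315
T = 2.7058

2.7058


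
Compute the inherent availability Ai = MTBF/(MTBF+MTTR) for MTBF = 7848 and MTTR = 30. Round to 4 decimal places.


MTBF = 7848
MTTR = 30
MTBF + MTTR = 7878
Ai = 7848 / 7878
Ai = 0.9962

0.9962


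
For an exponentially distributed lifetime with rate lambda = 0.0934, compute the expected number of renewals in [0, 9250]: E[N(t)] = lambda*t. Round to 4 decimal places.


lambda = 0.0934
t = 9250
E[N(t)] = lambda * t
E[N(t)] = 0.0934 * 9250
E[N(t)] = 863.95

863.95


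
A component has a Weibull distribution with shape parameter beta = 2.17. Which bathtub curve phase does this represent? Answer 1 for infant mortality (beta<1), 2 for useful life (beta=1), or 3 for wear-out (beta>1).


beta = 2.17
Compare beta to 1:
beta < 1 => infant mortality (phase 1)
beta = 1 => useful life (phase 2)
beta > 1 => wear-out (phase 3)
Since beta = 2.17, this is wear-out (increasing failure rate)
Phase = 3

3


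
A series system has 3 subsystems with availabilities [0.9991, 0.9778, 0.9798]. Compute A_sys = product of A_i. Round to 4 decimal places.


Subsystems: [0.9991, 0.9778, 0.9798]
After subsystem 1 (A=0.9991): product = 0.9991
After subsystem 2 (A=0.9778): product = 0.9769
After subsystem 3 (A=0.9798): product = 0.9572
A_sys = 0.9572

0.9572


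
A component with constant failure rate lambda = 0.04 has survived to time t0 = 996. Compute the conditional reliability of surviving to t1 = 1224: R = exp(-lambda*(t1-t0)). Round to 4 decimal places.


lambda = 0.04
t0 = 996, t1 = 1224
t1 - t0 = 228
lambda * (t1-t0) = 0.04 * 228 = 9.12
R = exp(-9.12)
R = 0.0001

0.0001


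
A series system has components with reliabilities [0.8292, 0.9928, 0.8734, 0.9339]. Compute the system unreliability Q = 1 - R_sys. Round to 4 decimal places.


Components: [0.8292, 0.9928, 0.8734, 0.9339]
After component 1: product = 0.8292
After component 2: product = 0.8232
After component 3: product = 0.719
After component 4: product = 0.6715
R_sys = 0.6715
Q = 1 - 0.6715 = 0.3285

0.3285


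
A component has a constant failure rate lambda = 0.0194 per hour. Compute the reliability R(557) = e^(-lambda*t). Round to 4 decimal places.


lambda = 0.0194
t = 557
lambda * t = 10.8058
R(t) = e^(-10.8058)
R(t) = 0.0

0.0


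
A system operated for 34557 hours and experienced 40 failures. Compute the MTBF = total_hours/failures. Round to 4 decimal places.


total_hours = 34557
failures = 40
MTBF = 34557 / 40
MTBF = 863.925

863.925


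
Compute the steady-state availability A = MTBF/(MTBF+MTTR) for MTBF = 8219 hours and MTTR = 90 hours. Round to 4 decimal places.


MTBF = 8219
MTTR = 90
MTBF + MTTR = 8309
A = 8219 / 8309
A = 0.9892

0.9892


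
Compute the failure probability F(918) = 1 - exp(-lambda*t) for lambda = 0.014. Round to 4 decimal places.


lambda = 0.014, t = 918
lambda * t = 12.852
exp(-12.852) = 0.0
F(t) = 1 - 0.0
F(t) = 1.0

1.0


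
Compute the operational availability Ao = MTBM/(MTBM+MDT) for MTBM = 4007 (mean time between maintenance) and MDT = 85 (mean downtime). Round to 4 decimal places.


MTBM = 4007
MDT = 85
MTBM + MDT = 4092
Ao = 4007 / 4092
Ao = 0.9792

0.9792


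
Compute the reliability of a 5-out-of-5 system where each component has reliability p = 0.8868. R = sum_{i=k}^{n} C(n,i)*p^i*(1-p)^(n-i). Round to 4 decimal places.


k = 5, n = 5, p = 0.8868
i=5: C(5,5)=1 * 0.8868^5 * 0.1132^0 = 0.5484
R = sum of terms = 0.5484

0.5484


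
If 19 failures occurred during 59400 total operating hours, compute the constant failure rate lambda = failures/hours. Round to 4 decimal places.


failures = 19
total_hours = 59400
lambda = 19 / 59400
lambda = 0.0003

0.0003


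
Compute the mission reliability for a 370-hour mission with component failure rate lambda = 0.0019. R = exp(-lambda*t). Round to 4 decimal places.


lambda = 0.0019
mission_time = 370
lambda * t = 0.0019 * 370 = 0.703
R = exp(-0.703)
R = 0.4951

0.4951


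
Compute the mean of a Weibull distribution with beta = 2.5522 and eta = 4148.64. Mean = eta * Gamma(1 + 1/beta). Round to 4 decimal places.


beta = 2.5522, eta = 4148.64
1/beta = 0.3918
1 + 1/beta = 1.3918
Gamma(1.3918) = 0.8877
Mean = 4148.64 * 0.8877
Mean = 3682.9139

3682.9139


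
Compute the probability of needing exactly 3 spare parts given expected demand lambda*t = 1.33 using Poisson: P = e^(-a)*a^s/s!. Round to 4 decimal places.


a = 1.33, s = 3
e^(-a) = e^(-1.33) = 0.2645
a^s = 1.33^3 = 2.3526
s! = 6
P = 0.2645 * 2.3526 / 6
P = 0.1037

0.1037


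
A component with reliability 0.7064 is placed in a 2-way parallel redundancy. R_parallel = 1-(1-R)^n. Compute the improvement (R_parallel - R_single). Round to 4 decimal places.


R_single = 0.7064, n = 2
1 - R_single = 0.2936
(1 - R_single)^n = 0.2936^2 = 0.0862
R_parallel = 1 - 0.0862 = 0.9138
Improvement = 0.9138 - 0.7064
Improvement = 0.2074

0.2074


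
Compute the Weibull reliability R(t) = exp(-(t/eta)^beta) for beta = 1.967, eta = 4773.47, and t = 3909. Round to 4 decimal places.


beta = 1.967, eta = 4773.47, t = 3909
t/eta = 3909 / 4773.47 = 0.8189
(t/eta)^beta = 0.8189^1.967 = 0.675
R(t) = exp(-0.675)
R(t) = 0.5091

0.5091


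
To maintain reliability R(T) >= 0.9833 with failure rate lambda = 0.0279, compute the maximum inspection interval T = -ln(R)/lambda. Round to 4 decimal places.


R_target = 0.9833
lambda = 0.0279
-ln(0.9833) = 0.0168
T = 0.0168 / 0.0279
T = 0.6036

0.6036


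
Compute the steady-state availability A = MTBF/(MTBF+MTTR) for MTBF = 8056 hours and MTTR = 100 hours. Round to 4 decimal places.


MTBF = 8056
MTTR = 100
MTBF + MTTR = 8156
A = 8056 / 8156
A = 0.9877

0.9877


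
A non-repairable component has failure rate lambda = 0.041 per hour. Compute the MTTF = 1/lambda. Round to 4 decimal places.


lambda = 0.041
MTTF = 1 / 0.041
MTTF = 24.3902

24.3902


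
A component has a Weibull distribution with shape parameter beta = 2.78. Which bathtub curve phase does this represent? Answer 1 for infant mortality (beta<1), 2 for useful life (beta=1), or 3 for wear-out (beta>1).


beta = 2.78
Compare beta to 1:
beta < 1 => infant mortality (phase 1)
beta = 1 => useful life (phase 2)
beta > 1 => wear-out (phase 3)
Since beta = 2.78, this is wear-out (increasing failure rate)
Phase = 3

3


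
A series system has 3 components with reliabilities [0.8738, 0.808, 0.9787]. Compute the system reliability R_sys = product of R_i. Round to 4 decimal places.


Components: [0.8738, 0.808, 0.9787]
After component 1 (R=0.8738): product = 0.8738
After component 2 (R=0.808): product = 0.706
After component 3 (R=0.9787): product = 0.691
R_sys = 0.691

0.691


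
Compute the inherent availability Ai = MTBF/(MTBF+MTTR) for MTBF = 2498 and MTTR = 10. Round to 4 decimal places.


MTBF = 2498
MTTR = 10
MTBF + MTTR = 2508
Ai = 2498 / 2508
Ai = 0.996

0.996


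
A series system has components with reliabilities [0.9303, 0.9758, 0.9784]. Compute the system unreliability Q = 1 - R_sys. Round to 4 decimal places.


Components: [0.9303, 0.9758, 0.9784]
After component 1: product = 0.9303
After component 2: product = 0.9078
After component 3: product = 0.8882
R_sys = 0.8882
Q = 1 - 0.8882 = 0.1118

0.1118


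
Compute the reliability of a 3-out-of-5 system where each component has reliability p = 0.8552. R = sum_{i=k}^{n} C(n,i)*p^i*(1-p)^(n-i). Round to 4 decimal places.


k = 3, n = 5, p = 0.8552
i=3: C(5,3)=10 * 0.8552^3 * 0.1448^2 = 0.1311
i=4: C(5,4)=5 * 0.8552^4 * 0.1448^1 = 0.3873
i=5: C(5,5)=1 * 0.8552^5 * 0.1448^0 = 0.4574
R = sum of terms = 0.9759

0.9759


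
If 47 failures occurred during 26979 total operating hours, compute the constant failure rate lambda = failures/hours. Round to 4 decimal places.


failures = 47
total_hours = 26979
lambda = 47 / 26979
lambda = 0.0017

0.0017


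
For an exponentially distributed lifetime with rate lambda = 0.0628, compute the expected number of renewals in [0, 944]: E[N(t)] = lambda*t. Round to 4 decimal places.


lambda = 0.0628
t = 944
E[N(t)] = lambda * t
E[N(t)] = 0.0628 * 944
E[N(t)] = 59.2832

59.2832


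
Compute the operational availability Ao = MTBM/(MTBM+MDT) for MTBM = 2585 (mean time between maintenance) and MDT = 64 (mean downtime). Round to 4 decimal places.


MTBM = 2585
MDT = 64
MTBM + MDT = 2649
Ao = 2585 / 2649
Ao = 0.9758

0.9758


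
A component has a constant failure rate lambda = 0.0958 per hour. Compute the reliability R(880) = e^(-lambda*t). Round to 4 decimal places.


lambda = 0.0958
t = 880
lambda * t = 84.304
R(t) = e^(-84.304)
R(t) = 0.0

0.0


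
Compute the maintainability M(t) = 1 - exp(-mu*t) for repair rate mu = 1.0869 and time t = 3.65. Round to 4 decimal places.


mu = 1.0869, t = 3.65
mu * t = 1.0869 * 3.65 = 3.9672
exp(-3.9672) = 0.0189
M(t) = 1 - 0.0189
M(t) = 0.9811

0.9811


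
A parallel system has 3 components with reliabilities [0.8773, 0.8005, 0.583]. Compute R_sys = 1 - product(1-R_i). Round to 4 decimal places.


Components: [0.8773, 0.8005, 0.583]
(1 - 0.8773) = 0.1227, running product = 0.1227
(1 - 0.8005) = 0.1995, running product = 0.0245
(1 - 0.583) = 0.417, running product = 0.0102
Product of (1-R_i) = 0.0102
R_sys = 1 - 0.0102 = 0.9898

0.9898


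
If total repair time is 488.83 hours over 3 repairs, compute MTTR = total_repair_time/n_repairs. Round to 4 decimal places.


total_repair_time = 488.83
n_repairs = 3
MTTR = 488.83 / 3
MTTR = 162.9433

162.9433


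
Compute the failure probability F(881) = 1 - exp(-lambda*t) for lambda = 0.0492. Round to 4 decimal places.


lambda = 0.0492, t = 881
lambda * t = 43.3452
exp(-43.3452) = 0.0
F(t) = 1 - 0.0
F(t) = 1.0

1.0


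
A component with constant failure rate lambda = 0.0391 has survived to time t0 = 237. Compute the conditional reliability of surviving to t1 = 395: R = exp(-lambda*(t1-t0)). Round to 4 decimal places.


lambda = 0.0391
t0 = 237, t1 = 395
t1 - t0 = 158
lambda * (t1-t0) = 0.0391 * 158 = 6.1778
R = exp(-6.1778)
R = 0.0021

0.0021


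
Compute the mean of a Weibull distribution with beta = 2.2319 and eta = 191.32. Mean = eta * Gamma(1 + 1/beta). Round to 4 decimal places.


beta = 2.2319, eta = 191.32
1/beta = 0.448
1 + 1/beta = 1.448
Gamma(1.448) = 0.8857
Mean = 191.32 * 0.8857
Mean = 169.4488

169.4488


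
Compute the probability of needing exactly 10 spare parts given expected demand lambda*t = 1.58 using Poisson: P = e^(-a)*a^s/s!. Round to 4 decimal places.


a = 1.58, s = 10
e^(-a) = e^(-1.58) = 0.206
a^s = 1.58^10 = 96.9551
s! = 3628800
P = 0.206 * 96.9551 / 3628800
P = 0.0

0.0


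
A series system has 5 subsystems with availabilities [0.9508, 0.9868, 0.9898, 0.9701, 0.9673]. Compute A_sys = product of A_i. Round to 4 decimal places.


Subsystems: [0.9508, 0.9868, 0.9898, 0.9701, 0.9673]
After subsystem 1 (A=0.9508): product = 0.9508
After subsystem 2 (A=0.9868): product = 0.9382
After subsystem 3 (A=0.9898): product = 0.9287
After subsystem 4 (A=0.9701): product = 0.9009
After subsystem 5 (A=0.9673): product = 0.8715
A_sys = 0.8715

0.8715


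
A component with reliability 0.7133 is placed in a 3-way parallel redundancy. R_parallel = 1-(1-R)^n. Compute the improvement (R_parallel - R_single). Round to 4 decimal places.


R_single = 0.7133, n = 3
1 - R_single = 0.2867
(1 - R_single)^n = 0.2867^3 = 0.0236
R_parallel = 1 - 0.0236 = 0.9764
Improvement = 0.9764 - 0.7133
Improvement = 0.2631

0.2631


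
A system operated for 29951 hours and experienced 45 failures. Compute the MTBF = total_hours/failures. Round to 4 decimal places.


total_hours = 29951
failures = 45
MTBF = 29951 / 45
MTBF = 665.5778

665.5778


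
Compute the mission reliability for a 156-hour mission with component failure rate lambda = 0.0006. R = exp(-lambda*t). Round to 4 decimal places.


lambda = 0.0006
mission_time = 156
lambda * t = 0.0006 * 156 = 0.0936
R = exp(-0.0936)
R = 0.9106

0.9106


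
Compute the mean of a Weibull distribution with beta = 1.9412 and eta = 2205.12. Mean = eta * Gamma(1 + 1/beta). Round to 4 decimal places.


beta = 1.9412, eta = 2205.12
1/beta = 0.5151
1 + 1/beta = 1.5151
Gamma(1.5151) = 0.8868
Mean = 2205.12 * 0.8868
Mean = 1955.5257

1955.5257


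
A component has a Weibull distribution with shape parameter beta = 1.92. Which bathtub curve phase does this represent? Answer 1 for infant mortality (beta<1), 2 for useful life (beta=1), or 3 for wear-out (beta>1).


beta = 1.92
Compare beta to 1:
beta < 1 => infant mortality (phase 1)
beta = 1 => useful life (phase 2)
beta > 1 => wear-out (phase 3)
Since beta = 1.92, this is wear-out (increasing failure rate)
Phase = 3

3


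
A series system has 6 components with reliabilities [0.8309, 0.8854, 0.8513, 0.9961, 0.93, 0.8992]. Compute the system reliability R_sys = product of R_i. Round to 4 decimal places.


Components: [0.8309, 0.8854, 0.8513, 0.9961, 0.93, 0.8992]
After component 1 (R=0.8309): product = 0.8309
After component 2 (R=0.8854): product = 0.7357
After component 3 (R=0.8513): product = 0.6263
After component 4 (R=0.9961): product = 0.6238
After component 5 (R=0.93): product = 0.5802
After component 6 (R=0.8992): product = 0.5217
R_sys = 0.5217

0.5217


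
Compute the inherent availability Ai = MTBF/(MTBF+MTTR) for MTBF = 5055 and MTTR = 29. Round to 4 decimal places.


MTBF = 5055
MTTR = 29
MTBF + MTTR = 5084
Ai = 5055 / 5084
Ai = 0.9943

0.9943


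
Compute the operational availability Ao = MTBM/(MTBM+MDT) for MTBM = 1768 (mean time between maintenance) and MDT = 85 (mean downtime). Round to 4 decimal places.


MTBM = 1768
MDT = 85
MTBM + MDT = 1853
Ao = 1768 / 1853
Ao = 0.9541

0.9541


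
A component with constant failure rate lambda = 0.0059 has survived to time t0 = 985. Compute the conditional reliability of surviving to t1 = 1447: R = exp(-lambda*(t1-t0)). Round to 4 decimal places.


lambda = 0.0059
t0 = 985, t1 = 1447
t1 - t0 = 462
lambda * (t1-t0) = 0.0059 * 462 = 2.7258
R = exp(-2.7258)
R = 0.0655

0.0655


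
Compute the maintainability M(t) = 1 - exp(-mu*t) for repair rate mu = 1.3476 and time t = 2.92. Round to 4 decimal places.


mu = 1.3476, t = 2.92
mu * t = 1.3476 * 2.92 = 3.935
exp(-3.935) = 0.0195
M(t) = 1 - 0.0195
M(t) = 0.9805

0.9805


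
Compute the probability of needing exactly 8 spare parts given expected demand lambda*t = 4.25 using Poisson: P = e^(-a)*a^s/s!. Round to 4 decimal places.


a = 4.25, s = 8
e^(-a) = e^(-4.25) = 0.0143
a^s = 4.25^8 = 106441.6113
s! = 40320
P = 0.0143 * 106441.6113 / 40320
P = 0.0377

0.0377


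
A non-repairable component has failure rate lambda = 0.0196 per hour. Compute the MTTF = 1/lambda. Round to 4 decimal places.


lambda = 0.0196
MTTF = 1 / 0.0196
MTTF = 51.0204

51.0204


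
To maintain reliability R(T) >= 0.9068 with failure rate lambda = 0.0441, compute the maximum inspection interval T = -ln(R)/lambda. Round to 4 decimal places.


R_target = 0.9068
lambda = 0.0441
-ln(0.9068) = 0.0978
T = 0.0978 / 0.0441
T = 2.2184

2.2184


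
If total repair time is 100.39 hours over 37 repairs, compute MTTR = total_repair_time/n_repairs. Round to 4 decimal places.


total_repair_time = 100.39
n_repairs = 37
MTTR = 100.39 / 37
MTTR = 2.7132

2.7132


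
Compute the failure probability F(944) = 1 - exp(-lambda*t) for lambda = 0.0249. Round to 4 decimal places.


lambda = 0.0249, t = 944
lambda * t = 23.5056
exp(-23.5056) = 0.0
F(t) = 1 - 0.0
F(t) = 1.0

1.0


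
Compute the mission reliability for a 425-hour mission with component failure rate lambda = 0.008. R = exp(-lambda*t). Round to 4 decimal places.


lambda = 0.008
mission_time = 425
lambda * t = 0.008 * 425 = 3.4
R = exp(-3.4)
R = 0.0334

0.0334


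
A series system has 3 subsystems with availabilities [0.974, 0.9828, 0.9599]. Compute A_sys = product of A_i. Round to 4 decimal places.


Subsystems: [0.974, 0.9828, 0.9599]
After subsystem 1 (A=0.974): product = 0.974
After subsystem 2 (A=0.9828): product = 0.9572
After subsystem 3 (A=0.9599): product = 0.9189
A_sys = 0.9189

0.9189


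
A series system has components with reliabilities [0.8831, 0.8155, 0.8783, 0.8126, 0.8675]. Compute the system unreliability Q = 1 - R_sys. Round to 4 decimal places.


Components: [0.8831, 0.8155, 0.8783, 0.8126, 0.8675]
After component 1: product = 0.8831
After component 2: product = 0.7202
After component 3: product = 0.6325
After component 4: product = 0.514
After component 5: product = 0.4459
R_sys = 0.4459
Q = 1 - 0.4459 = 0.5541

0.5541


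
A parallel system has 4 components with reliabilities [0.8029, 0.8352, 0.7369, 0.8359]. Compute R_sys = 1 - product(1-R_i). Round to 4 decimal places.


Components: [0.8029, 0.8352, 0.7369, 0.8359]
(1 - 0.8029) = 0.1971, running product = 0.1971
(1 - 0.8352) = 0.1648, running product = 0.0325
(1 - 0.7369) = 0.2631, running product = 0.0085
(1 - 0.8359) = 0.1641, running product = 0.0014
Product of (1-R_i) = 0.0014
R_sys = 1 - 0.0014 = 0.9986

0.9986


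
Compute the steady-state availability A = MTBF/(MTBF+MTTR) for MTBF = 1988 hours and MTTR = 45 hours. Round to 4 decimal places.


MTBF = 1988
MTTR = 45
MTBF + MTTR = 2033
A = 1988 / 2033
A = 0.9779

0.9779


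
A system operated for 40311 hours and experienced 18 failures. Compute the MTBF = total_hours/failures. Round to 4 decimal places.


total_hours = 40311
failures = 18
MTBF = 40311 / 18
MTBF = 2239.5

2239.5


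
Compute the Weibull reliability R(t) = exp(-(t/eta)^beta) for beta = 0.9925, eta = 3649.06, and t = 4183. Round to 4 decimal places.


beta = 0.9925, eta = 3649.06, t = 4183
t/eta = 4183 / 3649.06 = 1.1463
(t/eta)^beta = 1.1463^0.9925 = 1.1451
R(t) = exp(-1.1451)
R(t) = 0.3182

0.3182
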